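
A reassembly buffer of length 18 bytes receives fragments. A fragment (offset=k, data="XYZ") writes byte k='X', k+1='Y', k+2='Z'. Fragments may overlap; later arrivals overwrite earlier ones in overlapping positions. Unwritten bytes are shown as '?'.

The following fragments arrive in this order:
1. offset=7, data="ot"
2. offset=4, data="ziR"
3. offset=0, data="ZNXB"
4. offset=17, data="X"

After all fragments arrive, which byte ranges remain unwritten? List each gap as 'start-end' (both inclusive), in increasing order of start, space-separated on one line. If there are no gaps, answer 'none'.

Fragment 1: offset=7 len=2
Fragment 2: offset=4 len=3
Fragment 3: offset=0 len=4
Fragment 4: offset=17 len=1
Gaps: 9-16

Answer: 9-16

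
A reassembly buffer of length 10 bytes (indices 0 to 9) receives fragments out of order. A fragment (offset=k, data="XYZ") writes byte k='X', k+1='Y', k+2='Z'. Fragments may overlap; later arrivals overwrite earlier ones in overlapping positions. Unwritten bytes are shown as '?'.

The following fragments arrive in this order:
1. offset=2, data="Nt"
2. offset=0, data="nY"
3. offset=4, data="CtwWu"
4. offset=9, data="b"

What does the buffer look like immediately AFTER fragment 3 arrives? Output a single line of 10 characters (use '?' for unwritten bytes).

Answer: nYNtCtwWu?

Derivation:
Fragment 1: offset=2 data="Nt" -> buffer=??Nt??????
Fragment 2: offset=0 data="nY" -> buffer=nYNt??????
Fragment 3: offset=4 data="CtwWu" -> buffer=nYNtCtwWu?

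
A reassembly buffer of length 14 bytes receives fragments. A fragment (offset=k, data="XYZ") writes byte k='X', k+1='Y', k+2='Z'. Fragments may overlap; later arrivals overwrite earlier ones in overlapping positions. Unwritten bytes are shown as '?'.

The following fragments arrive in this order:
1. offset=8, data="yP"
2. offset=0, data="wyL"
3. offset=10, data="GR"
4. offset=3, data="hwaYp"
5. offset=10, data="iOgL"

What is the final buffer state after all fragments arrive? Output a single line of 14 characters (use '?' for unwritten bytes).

Fragment 1: offset=8 data="yP" -> buffer=????????yP????
Fragment 2: offset=0 data="wyL" -> buffer=wyL?????yP????
Fragment 3: offset=10 data="GR" -> buffer=wyL?????yPGR??
Fragment 4: offset=3 data="hwaYp" -> buffer=wyLhwaYpyPGR??
Fragment 5: offset=10 data="iOgL" -> buffer=wyLhwaYpyPiOgL

Answer: wyLhwaYpyPiOgL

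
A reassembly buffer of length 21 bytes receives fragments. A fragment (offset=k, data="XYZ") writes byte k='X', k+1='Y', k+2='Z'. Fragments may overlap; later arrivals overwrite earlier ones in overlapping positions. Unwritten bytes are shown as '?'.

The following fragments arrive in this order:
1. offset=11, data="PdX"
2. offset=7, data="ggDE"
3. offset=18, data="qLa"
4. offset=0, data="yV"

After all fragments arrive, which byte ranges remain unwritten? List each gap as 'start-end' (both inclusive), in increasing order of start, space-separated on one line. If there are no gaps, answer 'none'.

Answer: 2-6 14-17

Derivation:
Fragment 1: offset=11 len=3
Fragment 2: offset=7 len=4
Fragment 3: offset=18 len=3
Fragment 4: offset=0 len=2
Gaps: 2-6 14-17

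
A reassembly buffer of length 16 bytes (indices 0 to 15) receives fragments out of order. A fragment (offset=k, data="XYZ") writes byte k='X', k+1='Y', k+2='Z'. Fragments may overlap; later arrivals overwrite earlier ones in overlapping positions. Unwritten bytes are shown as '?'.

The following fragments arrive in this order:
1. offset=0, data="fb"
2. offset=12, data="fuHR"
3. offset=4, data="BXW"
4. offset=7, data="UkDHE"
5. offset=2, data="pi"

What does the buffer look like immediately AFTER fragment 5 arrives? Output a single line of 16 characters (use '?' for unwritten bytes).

Answer: fbpiBXWUkDHEfuHR

Derivation:
Fragment 1: offset=0 data="fb" -> buffer=fb??????????????
Fragment 2: offset=12 data="fuHR" -> buffer=fb??????????fuHR
Fragment 3: offset=4 data="BXW" -> buffer=fb??BXW?????fuHR
Fragment 4: offset=7 data="UkDHE" -> buffer=fb??BXWUkDHEfuHR
Fragment 5: offset=2 data="pi" -> buffer=fbpiBXWUkDHEfuHR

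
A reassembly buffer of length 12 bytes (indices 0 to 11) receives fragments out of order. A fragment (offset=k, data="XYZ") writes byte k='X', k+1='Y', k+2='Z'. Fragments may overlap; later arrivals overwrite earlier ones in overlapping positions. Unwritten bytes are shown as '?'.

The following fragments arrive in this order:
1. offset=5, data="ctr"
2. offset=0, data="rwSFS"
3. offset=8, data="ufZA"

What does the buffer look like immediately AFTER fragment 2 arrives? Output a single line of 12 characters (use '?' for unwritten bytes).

Fragment 1: offset=5 data="ctr" -> buffer=?????ctr????
Fragment 2: offset=0 data="rwSFS" -> buffer=rwSFSctr????

Answer: rwSFSctr????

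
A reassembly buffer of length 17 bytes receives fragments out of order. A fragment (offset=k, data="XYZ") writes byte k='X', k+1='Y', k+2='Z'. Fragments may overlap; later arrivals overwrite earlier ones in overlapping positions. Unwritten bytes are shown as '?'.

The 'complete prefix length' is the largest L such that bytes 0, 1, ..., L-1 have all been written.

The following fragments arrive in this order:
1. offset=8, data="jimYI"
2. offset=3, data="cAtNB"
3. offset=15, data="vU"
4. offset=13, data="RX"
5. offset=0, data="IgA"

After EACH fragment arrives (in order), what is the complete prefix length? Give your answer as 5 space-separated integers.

Answer: 0 0 0 0 17

Derivation:
Fragment 1: offset=8 data="jimYI" -> buffer=????????jimYI???? -> prefix_len=0
Fragment 2: offset=3 data="cAtNB" -> buffer=???cAtNBjimYI???? -> prefix_len=0
Fragment 3: offset=15 data="vU" -> buffer=???cAtNBjimYI??vU -> prefix_len=0
Fragment 4: offset=13 data="RX" -> buffer=???cAtNBjimYIRXvU -> prefix_len=0
Fragment 5: offset=0 data="IgA" -> buffer=IgAcAtNBjimYIRXvU -> prefix_len=17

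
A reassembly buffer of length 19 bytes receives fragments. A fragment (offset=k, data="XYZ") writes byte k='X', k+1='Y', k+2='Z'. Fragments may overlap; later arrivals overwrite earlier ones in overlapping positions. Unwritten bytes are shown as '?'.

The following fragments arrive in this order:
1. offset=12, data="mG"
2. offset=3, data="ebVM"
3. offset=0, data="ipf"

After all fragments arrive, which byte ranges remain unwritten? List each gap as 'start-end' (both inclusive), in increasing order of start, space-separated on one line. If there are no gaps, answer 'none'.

Answer: 7-11 14-18

Derivation:
Fragment 1: offset=12 len=2
Fragment 2: offset=3 len=4
Fragment 3: offset=0 len=3
Gaps: 7-11 14-18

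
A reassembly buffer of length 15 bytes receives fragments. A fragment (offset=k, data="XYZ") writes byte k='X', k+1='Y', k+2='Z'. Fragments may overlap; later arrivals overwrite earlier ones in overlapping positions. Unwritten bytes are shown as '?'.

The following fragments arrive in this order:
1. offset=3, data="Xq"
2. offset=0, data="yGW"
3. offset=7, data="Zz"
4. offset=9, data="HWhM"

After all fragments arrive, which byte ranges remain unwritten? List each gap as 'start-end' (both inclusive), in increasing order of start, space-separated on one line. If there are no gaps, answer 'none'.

Fragment 1: offset=3 len=2
Fragment 2: offset=0 len=3
Fragment 3: offset=7 len=2
Fragment 4: offset=9 len=4
Gaps: 5-6 13-14

Answer: 5-6 13-14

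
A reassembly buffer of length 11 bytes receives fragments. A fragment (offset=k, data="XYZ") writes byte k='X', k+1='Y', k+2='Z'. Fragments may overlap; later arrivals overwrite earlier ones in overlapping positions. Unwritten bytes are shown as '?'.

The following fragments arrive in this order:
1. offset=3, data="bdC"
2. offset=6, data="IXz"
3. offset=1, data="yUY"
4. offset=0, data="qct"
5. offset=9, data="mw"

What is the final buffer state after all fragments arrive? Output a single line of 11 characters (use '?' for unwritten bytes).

Answer: qctYdCIXzmw

Derivation:
Fragment 1: offset=3 data="bdC" -> buffer=???bdC?????
Fragment 2: offset=6 data="IXz" -> buffer=???bdCIXz??
Fragment 3: offset=1 data="yUY" -> buffer=?yUYdCIXz??
Fragment 4: offset=0 data="qct" -> buffer=qctYdCIXz??
Fragment 5: offset=9 data="mw" -> buffer=qctYdCIXzmw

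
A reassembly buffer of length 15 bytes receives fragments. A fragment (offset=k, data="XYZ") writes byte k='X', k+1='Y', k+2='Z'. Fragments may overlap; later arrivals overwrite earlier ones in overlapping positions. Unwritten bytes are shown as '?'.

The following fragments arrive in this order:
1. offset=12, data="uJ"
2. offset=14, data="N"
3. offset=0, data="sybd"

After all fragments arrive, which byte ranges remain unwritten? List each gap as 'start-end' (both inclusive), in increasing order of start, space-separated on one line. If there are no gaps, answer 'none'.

Answer: 4-11

Derivation:
Fragment 1: offset=12 len=2
Fragment 2: offset=14 len=1
Fragment 3: offset=0 len=4
Gaps: 4-11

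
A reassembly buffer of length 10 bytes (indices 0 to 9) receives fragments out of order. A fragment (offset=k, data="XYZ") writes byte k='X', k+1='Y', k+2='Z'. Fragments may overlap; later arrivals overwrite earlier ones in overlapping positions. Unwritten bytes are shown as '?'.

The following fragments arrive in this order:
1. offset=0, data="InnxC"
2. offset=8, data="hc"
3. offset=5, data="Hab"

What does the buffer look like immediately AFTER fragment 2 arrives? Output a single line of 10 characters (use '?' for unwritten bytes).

Answer: InnxC???hc

Derivation:
Fragment 1: offset=0 data="InnxC" -> buffer=InnxC?????
Fragment 2: offset=8 data="hc" -> buffer=InnxC???hc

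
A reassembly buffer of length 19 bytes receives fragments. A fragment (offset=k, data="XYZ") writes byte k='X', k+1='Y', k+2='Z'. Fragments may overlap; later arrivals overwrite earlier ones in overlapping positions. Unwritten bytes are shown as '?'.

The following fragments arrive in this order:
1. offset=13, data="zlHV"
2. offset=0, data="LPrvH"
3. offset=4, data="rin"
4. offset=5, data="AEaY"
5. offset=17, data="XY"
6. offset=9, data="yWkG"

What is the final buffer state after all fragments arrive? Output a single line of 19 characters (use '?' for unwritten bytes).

Fragment 1: offset=13 data="zlHV" -> buffer=?????????????zlHV??
Fragment 2: offset=0 data="LPrvH" -> buffer=LPrvH????????zlHV??
Fragment 3: offset=4 data="rin" -> buffer=LPrvrin??????zlHV??
Fragment 4: offset=5 data="AEaY" -> buffer=LPrvrAEaY????zlHV??
Fragment 5: offset=17 data="XY" -> buffer=LPrvrAEaY????zlHVXY
Fragment 6: offset=9 data="yWkG" -> buffer=LPrvrAEaYyWkGzlHVXY

Answer: LPrvrAEaYyWkGzlHVXY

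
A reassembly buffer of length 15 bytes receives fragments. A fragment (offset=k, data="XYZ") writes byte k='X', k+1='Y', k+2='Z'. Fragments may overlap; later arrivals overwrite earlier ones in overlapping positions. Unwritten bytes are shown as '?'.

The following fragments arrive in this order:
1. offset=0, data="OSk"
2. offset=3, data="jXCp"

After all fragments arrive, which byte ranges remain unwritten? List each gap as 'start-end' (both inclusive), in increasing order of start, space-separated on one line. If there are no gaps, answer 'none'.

Answer: 7-14

Derivation:
Fragment 1: offset=0 len=3
Fragment 2: offset=3 len=4
Gaps: 7-14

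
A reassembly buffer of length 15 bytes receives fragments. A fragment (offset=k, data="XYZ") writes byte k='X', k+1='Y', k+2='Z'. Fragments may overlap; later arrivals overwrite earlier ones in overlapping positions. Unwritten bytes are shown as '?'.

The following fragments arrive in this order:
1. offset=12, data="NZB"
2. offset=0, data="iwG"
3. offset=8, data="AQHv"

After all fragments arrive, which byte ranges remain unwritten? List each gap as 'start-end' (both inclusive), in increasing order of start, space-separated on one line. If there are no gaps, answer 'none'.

Fragment 1: offset=12 len=3
Fragment 2: offset=0 len=3
Fragment 3: offset=8 len=4
Gaps: 3-7

Answer: 3-7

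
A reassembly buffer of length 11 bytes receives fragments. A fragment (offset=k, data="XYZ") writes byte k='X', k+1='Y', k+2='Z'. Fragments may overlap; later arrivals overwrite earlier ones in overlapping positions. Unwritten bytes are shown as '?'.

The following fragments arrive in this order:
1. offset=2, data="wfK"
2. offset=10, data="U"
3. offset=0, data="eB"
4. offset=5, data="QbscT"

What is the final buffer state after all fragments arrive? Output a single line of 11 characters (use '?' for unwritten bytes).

Fragment 1: offset=2 data="wfK" -> buffer=??wfK??????
Fragment 2: offset=10 data="U" -> buffer=??wfK?????U
Fragment 3: offset=0 data="eB" -> buffer=eBwfK?????U
Fragment 4: offset=5 data="QbscT" -> buffer=eBwfKQbscTU

Answer: eBwfKQbscTU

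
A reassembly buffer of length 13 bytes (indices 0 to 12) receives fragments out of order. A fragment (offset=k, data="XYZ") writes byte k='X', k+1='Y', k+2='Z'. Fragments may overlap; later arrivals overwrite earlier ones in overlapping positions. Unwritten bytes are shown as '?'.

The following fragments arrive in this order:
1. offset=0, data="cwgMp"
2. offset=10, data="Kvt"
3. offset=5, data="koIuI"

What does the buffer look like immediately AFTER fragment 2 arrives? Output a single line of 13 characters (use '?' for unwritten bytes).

Answer: cwgMp?????Kvt

Derivation:
Fragment 1: offset=0 data="cwgMp" -> buffer=cwgMp????????
Fragment 2: offset=10 data="Kvt" -> buffer=cwgMp?????Kvt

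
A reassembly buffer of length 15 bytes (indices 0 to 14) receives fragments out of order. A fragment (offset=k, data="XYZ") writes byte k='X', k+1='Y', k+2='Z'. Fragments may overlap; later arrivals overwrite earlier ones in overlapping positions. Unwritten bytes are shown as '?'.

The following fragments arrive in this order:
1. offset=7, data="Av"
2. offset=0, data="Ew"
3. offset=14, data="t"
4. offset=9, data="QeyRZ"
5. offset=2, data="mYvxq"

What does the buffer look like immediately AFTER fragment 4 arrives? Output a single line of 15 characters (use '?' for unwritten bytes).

Fragment 1: offset=7 data="Av" -> buffer=???????Av??????
Fragment 2: offset=0 data="Ew" -> buffer=Ew?????Av??????
Fragment 3: offset=14 data="t" -> buffer=Ew?????Av?????t
Fragment 4: offset=9 data="QeyRZ" -> buffer=Ew?????AvQeyRZt

Answer: Ew?????AvQeyRZt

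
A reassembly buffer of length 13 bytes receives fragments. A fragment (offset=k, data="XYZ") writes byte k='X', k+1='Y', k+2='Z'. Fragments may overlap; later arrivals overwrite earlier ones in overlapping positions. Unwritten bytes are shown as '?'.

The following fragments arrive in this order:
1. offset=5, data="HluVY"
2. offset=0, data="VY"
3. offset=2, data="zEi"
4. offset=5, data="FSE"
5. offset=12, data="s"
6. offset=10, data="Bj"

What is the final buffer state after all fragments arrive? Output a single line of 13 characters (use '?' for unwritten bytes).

Answer: VYzEiFSEVYBjs

Derivation:
Fragment 1: offset=5 data="HluVY" -> buffer=?????HluVY???
Fragment 2: offset=0 data="VY" -> buffer=VY???HluVY???
Fragment 3: offset=2 data="zEi" -> buffer=VYzEiHluVY???
Fragment 4: offset=5 data="FSE" -> buffer=VYzEiFSEVY???
Fragment 5: offset=12 data="s" -> buffer=VYzEiFSEVY??s
Fragment 6: offset=10 data="Bj" -> buffer=VYzEiFSEVYBjs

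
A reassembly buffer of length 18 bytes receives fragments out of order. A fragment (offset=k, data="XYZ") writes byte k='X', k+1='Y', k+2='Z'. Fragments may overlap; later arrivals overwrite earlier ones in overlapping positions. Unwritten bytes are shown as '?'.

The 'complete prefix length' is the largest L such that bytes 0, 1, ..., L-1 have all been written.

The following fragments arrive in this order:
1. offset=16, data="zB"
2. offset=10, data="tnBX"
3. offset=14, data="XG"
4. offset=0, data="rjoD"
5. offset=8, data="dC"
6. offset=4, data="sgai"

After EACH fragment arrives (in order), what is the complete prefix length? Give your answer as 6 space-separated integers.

Answer: 0 0 0 4 4 18

Derivation:
Fragment 1: offset=16 data="zB" -> buffer=????????????????zB -> prefix_len=0
Fragment 2: offset=10 data="tnBX" -> buffer=??????????tnBX??zB -> prefix_len=0
Fragment 3: offset=14 data="XG" -> buffer=??????????tnBXXGzB -> prefix_len=0
Fragment 4: offset=0 data="rjoD" -> buffer=rjoD??????tnBXXGzB -> prefix_len=4
Fragment 5: offset=8 data="dC" -> buffer=rjoD????dCtnBXXGzB -> prefix_len=4
Fragment 6: offset=4 data="sgai" -> buffer=rjoDsgaidCtnBXXGzB -> prefix_len=18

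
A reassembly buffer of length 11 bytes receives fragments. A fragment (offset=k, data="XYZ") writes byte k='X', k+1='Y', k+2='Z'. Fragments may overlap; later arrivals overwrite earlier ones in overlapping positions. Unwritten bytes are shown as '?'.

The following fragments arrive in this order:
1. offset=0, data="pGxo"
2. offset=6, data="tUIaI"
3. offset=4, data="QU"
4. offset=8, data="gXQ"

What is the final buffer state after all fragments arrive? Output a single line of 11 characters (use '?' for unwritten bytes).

Answer: pGxoQUtUgXQ

Derivation:
Fragment 1: offset=0 data="pGxo" -> buffer=pGxo???????
Fragment 2: offset=6 data="tUIaI" -> buffer=pGxo??tUIaI
Fragment 3: offset=4 data="QU" -> buffer=pGxoQUtUIaI
Fragment 4: offset=8 data="gXQ" -> buffer=pGxoQUtUgXQ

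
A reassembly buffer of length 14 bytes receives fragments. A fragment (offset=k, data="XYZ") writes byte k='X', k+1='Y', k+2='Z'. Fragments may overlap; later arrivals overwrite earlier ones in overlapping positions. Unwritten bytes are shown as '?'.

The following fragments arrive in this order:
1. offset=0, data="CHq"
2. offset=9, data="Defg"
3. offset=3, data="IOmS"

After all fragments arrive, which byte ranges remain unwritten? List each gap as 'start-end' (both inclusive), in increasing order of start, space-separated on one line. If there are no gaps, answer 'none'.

Answer: 7-8 13-13

Derivation:
Fragment 1: offset=0 len=3
Fragment 2: offset=9 len=4
Fragment 3: offset=3 len=4
Gaps: 7-8 13-13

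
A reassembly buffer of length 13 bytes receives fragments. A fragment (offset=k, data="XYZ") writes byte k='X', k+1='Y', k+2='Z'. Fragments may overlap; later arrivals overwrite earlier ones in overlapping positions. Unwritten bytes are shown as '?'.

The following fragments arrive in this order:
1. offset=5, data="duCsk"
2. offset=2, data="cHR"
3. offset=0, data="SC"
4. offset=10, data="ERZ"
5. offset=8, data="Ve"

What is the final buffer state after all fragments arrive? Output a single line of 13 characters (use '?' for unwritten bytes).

Fragment 1: offset=5 data="duCsk" -> buffer=?????duCsk???
Fragment 2: offset=2 data="cHR" -> buffer=??cHRduCsk???
Fragment 3: offset=0 data="SC" -> buffer=SCcHRduCsk???
Fragment 4: offset=10 data="ERZ" -> buffer=SCcHRduCskERZ
Fragment 5: offset=8 data="Ve" -> buffer=SCcHRduCVeERZ

Answer: SCcHRduCVeERZ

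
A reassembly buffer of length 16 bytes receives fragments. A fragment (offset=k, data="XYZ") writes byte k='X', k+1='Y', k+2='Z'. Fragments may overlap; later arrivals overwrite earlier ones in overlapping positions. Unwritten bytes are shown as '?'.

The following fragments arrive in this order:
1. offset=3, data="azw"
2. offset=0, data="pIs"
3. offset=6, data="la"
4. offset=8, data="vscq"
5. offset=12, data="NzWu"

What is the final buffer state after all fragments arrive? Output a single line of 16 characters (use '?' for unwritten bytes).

Answer: pIsazwlavscqNzWu

Derivation:
Fragment 1: offset=3 data="azw" -> buffer=???azw??????????
Fragment 2: offset=0 data="pIs" -> buffer=pIsazw??????????
Fragment 3: offset=6 data="la" -> buffer=pIsazwla????????
Fragment 4: offset=8 data="vscq" -> buffer=pIsazwlavscq????
Fragment 5: offset=12 data="NzWu" -> buffer=pIsazwlavscqNzWu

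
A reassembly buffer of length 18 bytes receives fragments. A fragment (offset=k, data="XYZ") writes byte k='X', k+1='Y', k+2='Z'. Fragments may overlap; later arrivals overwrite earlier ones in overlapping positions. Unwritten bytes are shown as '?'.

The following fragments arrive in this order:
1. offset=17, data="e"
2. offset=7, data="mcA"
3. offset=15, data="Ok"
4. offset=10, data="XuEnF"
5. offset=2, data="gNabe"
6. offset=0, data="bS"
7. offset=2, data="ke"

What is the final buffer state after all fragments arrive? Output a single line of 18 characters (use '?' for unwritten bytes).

Fragment 1: offset=17 data="e" -> buffer=?????????????????e
Fragment 2: offset=7 data="mcA" -> buffer=???????mcA???????e
Fragment 3: offset=15 data="Ok" -> buffer=???????mcA?????Oke
Fragment 4: offset=10 data="XuEnF" -> buffer=???????mcAXuEnFOke
Fragment 5: offset=2 data="gNabe" -> buffer=??gNabemcAXuEnFOke
Fragment 6: offset=0 data="bS" -> buffer=bSgNabemcAXuEnFOke
Fragment 7: offset=2 data="ke" -> buffer=bSkeabemcAXuEnFOke

Answer: bSkeabemcAXuEnFOke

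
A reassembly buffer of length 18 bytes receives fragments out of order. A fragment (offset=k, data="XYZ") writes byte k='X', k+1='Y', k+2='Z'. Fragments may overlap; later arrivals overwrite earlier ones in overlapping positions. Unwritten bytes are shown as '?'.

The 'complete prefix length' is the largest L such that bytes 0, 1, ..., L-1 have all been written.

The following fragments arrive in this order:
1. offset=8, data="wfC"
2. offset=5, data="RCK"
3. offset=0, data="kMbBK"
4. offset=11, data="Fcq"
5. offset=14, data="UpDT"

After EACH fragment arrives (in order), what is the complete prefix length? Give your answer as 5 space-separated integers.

Answer: 0 0 11 14 18

Derivation:
Fragment 1: offset=8 data="wfC" -> buffer=????????wfC??????? -> prefix_len=0
Fragment 2: offset=5 data="RCK" -> buffer=?????RCKwfC??????? -> prefix_len=0
Fragment 3: offset=0 data="kMbBK" -> buffer=kMbBKRCKwfC??????? -> prefix_len=11
Fragment 4: offset=11 data="Fcq" -> buffer=kMbBKRCKwfCFcq???? -> prefix_len=14
Fragment 5: offset=14 data="UpDT" -> buffer=kMbBKRCKwfCFcqUpDT -> prefix_len=18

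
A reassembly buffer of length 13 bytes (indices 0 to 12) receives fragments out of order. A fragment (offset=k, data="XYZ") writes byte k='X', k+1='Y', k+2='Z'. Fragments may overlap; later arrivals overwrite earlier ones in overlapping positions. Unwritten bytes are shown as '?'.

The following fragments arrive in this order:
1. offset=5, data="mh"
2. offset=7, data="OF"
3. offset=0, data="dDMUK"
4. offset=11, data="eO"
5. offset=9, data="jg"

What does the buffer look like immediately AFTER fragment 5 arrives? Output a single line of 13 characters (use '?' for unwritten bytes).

Answer: dDMUKmhOFjgeO

Derivation:
Fragment 1: offset=5 data="mh" -> buffer=?????mh??????
Fragment 2: offset=7 data="OF" -> buffer=?????mhOF????
Fragment 3: offset=0 data="dDMUK" -> buffer=dDMUKmhOF????
Fragment 4: offset=11 data="eO" -> buffer=dDMUKmhOF??eO
Fragment 5: offset=9 data="jg" -> buffer=dDMUKmhOFjgeO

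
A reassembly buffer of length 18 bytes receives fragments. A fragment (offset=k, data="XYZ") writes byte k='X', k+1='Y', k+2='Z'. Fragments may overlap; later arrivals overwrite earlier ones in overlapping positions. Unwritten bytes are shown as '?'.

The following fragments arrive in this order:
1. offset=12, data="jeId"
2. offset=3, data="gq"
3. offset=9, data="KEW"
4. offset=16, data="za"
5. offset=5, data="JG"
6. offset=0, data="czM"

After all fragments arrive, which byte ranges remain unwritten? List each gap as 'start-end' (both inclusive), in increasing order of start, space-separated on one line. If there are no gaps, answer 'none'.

Answer: 7-8

Derivation:
Fragment 1: offset=12 len=4
Fragment 2: offset=3 len=2
Fragment 3: offset=9 len=3
Fragment 4: offset=16 len=2
Fragment 5: offset=5 len=2
Fragment 6: offset=0 len=3
Gaps: 7-8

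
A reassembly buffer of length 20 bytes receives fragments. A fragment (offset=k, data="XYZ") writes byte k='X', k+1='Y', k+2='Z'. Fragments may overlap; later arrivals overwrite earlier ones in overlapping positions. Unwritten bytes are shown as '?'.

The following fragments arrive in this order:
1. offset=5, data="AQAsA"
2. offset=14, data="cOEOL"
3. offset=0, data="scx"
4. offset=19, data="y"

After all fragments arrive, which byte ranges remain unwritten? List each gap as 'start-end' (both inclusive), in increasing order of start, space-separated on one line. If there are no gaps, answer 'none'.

Fragment 1: offset=5 len=5
Fragment 2: offset=14 len=5
Fragment 3: offset=0 len=3
Fragment 4: offset=19 len=1
Gaps: 3-4 10-13

Answer: 3-4 10-13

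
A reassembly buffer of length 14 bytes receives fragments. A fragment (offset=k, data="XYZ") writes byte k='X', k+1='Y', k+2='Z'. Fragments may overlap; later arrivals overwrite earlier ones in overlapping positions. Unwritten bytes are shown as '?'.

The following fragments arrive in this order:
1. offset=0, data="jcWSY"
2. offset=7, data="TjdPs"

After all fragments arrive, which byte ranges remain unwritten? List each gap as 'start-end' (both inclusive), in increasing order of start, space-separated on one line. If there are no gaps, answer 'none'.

Fragment 1: offset=0 len=5
Fragment 2: offset=7 len=5
Gaps: 5-6 12-13

Answer: 5-6 12-13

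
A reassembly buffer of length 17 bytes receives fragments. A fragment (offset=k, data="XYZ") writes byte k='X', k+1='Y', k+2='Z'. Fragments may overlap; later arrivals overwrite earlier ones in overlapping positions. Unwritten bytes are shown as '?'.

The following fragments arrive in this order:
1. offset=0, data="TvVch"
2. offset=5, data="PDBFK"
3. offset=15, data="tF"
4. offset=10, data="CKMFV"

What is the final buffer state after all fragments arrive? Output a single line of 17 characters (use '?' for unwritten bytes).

Fragment 1: offset=0 data="TvVch" -> buffer=TvVch????????????
Fragment 2: offset=5 data="PDBFK" -> buffer=TvVchPDBFK???????
Fragment 3: offset=15 data="tF" -> buffer=TvVchPDBFK?????tF
Fragment 4: offset=10 data="CKMFV" -> buffer=TvVchPDBFKCKMFVtF

Answer: TvVchPDBFKCKMFVtF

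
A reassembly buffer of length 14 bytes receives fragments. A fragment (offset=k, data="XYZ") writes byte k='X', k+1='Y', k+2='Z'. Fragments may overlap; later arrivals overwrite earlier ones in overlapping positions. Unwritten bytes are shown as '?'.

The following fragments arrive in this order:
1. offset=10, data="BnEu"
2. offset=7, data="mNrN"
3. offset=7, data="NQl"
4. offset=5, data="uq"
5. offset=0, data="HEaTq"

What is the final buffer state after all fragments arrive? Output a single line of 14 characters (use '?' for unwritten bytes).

Fragment 1: offset=10 data="BnEu" -> buffer=??????????BnEu
Fragment 2: offset=7 data="mNrN" -> buffer=???????mNrNnEu
Fragment 3: offset=7 data="NQl" -> buffer=???????NQlNnEu
Fragment 4: offset=5 data="uq" -> buffer=?????uqNQlNnEu
Fragment 5: offset=0 data="HEaTq" -> buffer=HEaTquqNQlNnEu

Answer: HEaTquqNQlNnEu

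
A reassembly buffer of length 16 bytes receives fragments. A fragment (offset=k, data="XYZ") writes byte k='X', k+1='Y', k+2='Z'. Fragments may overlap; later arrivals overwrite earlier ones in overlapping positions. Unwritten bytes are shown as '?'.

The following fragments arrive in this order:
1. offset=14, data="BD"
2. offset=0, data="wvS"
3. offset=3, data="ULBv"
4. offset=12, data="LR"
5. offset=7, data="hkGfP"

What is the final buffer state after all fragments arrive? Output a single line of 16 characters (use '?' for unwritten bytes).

Fragment 1: offset=14 data="BD" -> buffer=??????????????BD
Fragment 2: offset=0 data="wvS" -> buffer=wvS???????????BD
Fragment 3: offset=3 data="ULBv" -> buffer=wvSULBv???????BD
Fragment 4: offset=12 data="LR" -> buffer=wvSULBv?????LRBD
Fragment 5: offset=7 data="hkGfP" -> buffer=wvSULBvhkGfPLRBD

Answer: wvSULBvhkGfPLRBD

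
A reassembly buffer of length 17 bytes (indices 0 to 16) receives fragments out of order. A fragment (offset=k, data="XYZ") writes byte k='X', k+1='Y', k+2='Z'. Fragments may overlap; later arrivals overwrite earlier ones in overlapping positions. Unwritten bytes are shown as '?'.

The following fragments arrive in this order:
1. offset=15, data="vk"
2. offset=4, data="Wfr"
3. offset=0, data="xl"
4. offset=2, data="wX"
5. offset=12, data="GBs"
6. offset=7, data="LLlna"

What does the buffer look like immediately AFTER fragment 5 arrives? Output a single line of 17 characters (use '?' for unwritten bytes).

Fragment 1: offset=15 data="vk" -> buffer=???????????????vk
Fragment 2: offset=4 data="Wfr" -> buffer=????Wfr????????vk
Fragment 3: offset=0 data="xl" -> buffer=xl??Wfr????????vk
Fragment 4: offset=2 data="wX" -> buffer=xlwXWfr????????vk
Fragment 5: offset=12 data="GBs" -> buffer=xlwXWfr?????GBsvk

Answer: xlwXWfr?????GBsvk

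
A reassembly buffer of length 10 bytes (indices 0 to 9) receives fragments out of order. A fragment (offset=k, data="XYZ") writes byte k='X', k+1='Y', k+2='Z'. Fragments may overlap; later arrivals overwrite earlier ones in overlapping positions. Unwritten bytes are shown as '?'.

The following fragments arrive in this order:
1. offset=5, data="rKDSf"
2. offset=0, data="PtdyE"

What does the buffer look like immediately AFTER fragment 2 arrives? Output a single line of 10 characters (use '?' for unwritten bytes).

Answer: PtdyErKDSf

Derivation:
Fragment 1: offset=5 data="rKDSf" -> buffer=?????rKDSf
Fragment 2: offset=0 data="PtdyE" -> buffer=PtdyErKDSf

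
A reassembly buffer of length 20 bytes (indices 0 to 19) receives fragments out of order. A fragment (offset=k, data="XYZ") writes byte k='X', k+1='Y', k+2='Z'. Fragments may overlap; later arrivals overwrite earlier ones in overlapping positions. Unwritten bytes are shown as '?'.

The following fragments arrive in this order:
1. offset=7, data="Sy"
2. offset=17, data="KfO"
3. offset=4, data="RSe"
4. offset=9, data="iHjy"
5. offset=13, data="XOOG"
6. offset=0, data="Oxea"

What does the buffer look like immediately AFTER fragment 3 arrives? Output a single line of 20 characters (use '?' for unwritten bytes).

Answer: ????RSeSy????????KfO

Derivation:
Fragment 1: offset=7 data="Sy" -> buffer=???????Sy???????????
Fragment 2: offset=17 data="KfO" -> buffer=???????Sy????????KfO
Fragment 3: offset=4 data="RSe" -> buffer=????RSeSy????????KfO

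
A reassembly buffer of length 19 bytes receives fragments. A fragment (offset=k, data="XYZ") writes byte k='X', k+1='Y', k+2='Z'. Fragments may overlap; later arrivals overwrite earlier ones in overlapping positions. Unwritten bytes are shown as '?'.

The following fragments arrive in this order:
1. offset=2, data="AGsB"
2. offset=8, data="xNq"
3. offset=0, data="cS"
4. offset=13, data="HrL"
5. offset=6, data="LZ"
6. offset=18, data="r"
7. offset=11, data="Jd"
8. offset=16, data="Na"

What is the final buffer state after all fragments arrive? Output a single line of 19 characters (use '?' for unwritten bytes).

Answer: cSAGsBLZxNqJdHrLNar

Derivation:
Fragment 1: offset=2 data="AGsB" -> buffer=??AGsB?????????????
Fragment 2: offset=8 data="xNq" -> buffer=??AGsB??xNq????????
Fragment 3: offset=0 data="cS" -> buffer=cSAGsB??xNq????????
Fragment 4: offset=13 data="HrL" -> buffer=cSAGsB??xNq??HrL???
Fragment 5: offset=6 data="LZ" -> buffer=cSAGsBLZxNq??HrL???
Fragment 6: offset=18 data="r" -> buffer=cSAGsBLZxNq??HrL??r
Fragment 7: offset=11 data="Jd" -> buffer=cSAGsBLZxNqJdHrL??r
Fragment 8: offset=16 data="Na" -> buffer=cSAGsBLZxNqJdHrLNar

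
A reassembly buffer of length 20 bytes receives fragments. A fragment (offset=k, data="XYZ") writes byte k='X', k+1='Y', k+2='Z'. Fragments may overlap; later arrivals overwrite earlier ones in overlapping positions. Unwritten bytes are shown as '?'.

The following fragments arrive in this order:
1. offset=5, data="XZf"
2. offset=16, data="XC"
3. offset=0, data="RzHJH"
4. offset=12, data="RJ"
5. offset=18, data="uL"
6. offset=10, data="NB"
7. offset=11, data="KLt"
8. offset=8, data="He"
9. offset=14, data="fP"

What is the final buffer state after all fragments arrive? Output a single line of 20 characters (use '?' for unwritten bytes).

Answer: RzHJHXZfHeNKLtfPXCuL

Derivation:
Fragment 1: offset=5 data="XZf" -> buffer=?????XZf????????????
Fragment 2: offset=16 data="XC" -> buffer=?????XZf????????XC??
Fragment 3: offset=0 data="RzHJH" -> buffer=RzHJHXZf????????XC??
Fragment 4: offset=12 data="RJ" -> buffer=RzHJHXZf????RJ??XC??
Fragment 5: offset=18 data="uL" -> buffer=RzHJHXZf????RJ??XCuL
Fragment 6: offset=10 data="NB" -> buffer=RzHJHXZf??NBRJ??XCuL
Fragment 7: offset=11 data="KLt" -> buffer=RzHJHXZf??NKLt??XCuL
Fragment 8: offset=8 data="He" -> buffer=RzHJHXZfHeNKLt??XCuL
Fragment 9: offset=14 data="fP" -> buffer=RzHJHXZfHeNKLtfPXCuL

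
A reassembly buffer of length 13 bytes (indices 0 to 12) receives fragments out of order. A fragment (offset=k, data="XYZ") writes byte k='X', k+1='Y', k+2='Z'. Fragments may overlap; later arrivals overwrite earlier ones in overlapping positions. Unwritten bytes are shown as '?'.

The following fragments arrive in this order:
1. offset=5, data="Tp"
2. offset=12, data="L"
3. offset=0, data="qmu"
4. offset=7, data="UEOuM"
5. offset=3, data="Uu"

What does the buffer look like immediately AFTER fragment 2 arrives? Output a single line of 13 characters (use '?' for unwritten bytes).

Fragment 1: offset=5 data="Tp" -> buffer=?????Tp??????
Fragment 2: offset=12 data="L" -> buffer=?????Tp?????L

Answer: ?????Tp?????L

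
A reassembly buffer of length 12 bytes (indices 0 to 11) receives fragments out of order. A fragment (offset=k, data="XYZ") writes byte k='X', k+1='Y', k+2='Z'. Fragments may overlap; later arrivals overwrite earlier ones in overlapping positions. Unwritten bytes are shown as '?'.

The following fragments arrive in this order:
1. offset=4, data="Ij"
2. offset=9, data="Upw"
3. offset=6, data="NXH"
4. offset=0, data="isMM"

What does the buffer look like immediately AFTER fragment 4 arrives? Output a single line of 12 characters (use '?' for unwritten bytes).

Answer: isMMIjNXHUpw

Derivation:
Fragment 1: offset=4 data="Ij" -> buffer=????Ij??????
Fragment 2: offset=9 data="Upw" -> buffer=????Ij???Upw
Fragment 3: offset=6 data="NXH" -> buffer=????IjNXHUpw
Fragment 4: offset=0 data="isMM" -> buffer=isMMIjNXHUpw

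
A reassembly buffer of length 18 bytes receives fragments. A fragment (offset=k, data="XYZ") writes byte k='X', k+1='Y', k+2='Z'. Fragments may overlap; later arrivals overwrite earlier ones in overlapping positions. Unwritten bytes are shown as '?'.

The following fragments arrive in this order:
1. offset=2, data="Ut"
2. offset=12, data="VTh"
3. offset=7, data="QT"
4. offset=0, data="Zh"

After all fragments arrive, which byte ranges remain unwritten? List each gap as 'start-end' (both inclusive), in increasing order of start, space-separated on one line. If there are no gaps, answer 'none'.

Answer: 4-6 9-11 15-17

Derivation:
Fragment 1: offset=2 len=2
Fragment 2: offset=12 len=3
Fragment 3: offset=7 len=2
Fragment 4: offset=0 len=2
Gaps: 4-6 9-11 15-17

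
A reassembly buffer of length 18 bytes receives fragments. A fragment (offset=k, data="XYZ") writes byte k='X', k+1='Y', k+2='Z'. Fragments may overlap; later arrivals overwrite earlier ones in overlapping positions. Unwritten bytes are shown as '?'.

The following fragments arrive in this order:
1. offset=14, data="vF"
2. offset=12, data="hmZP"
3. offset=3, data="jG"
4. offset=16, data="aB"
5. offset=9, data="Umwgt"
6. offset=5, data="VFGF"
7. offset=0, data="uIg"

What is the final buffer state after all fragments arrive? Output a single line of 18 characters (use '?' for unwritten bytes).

Fragment 1: offset=14 data="vF" -> buffer=??????????????vF??
Fragment 2: offset=12 data="hmZP" -> buffer=????????????hmZP??
Fragment 3: offset=3 data="jG" -> buffer=???jG???????hmZP??
Fragment 4: offset=16 data="aB" -> buffer=???jG???????hmZPaB
Fragment 5: offset=9 data="Umwgt" -> buffer=???jG????UmwgtZPaB
Fragment 6: offset=5 data="VFGF" -> buffer=???jGVFGFUmwgtZPaB
Fragment 7: offset=0 data="uIg" -> buffer=uIgjGVFGFUmwgtZPaB

Answer: uIgjGVFGFUmwgtZPaB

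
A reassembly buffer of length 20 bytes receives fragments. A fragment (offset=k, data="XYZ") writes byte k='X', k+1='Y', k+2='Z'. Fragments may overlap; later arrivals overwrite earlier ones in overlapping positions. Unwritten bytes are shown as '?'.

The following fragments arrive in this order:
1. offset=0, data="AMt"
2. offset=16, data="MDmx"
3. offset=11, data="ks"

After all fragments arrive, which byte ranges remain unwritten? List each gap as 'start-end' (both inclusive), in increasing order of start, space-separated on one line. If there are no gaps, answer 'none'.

Answer: 3-10 13-15

Derivation:
Fragment 1: offset=0 len=3
Fragment 2: offset=16 len=4
Fragment 3: offset=11 len=2
Gaps: 3-10 13-15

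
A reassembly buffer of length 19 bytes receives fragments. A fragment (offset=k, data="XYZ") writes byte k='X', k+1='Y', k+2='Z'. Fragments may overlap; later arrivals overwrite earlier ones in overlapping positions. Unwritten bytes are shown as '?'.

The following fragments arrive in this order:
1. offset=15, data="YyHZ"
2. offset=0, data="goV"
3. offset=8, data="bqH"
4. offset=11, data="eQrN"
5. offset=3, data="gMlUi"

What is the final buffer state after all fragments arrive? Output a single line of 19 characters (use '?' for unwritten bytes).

Answer: goVgMlUibqHeQrNYyHZ

Derivation:
Fragment 1: offset=15 data="YyHZ" -> buffer=???????????????YyHZ
Fragment 2: offset=0 data="goV" -> buffer=goV????????????YyHZ
Fragment 3: offset=8 data="bqH" -> buffer=goV?????bqH????YyHZ
Fragment 4: offset=11 data="eQrN" -> buffer=goV?????bqHeQrNYyHZ
Fragment 5: offset=3 data="gMlUi" -> buffer=goVgMlUibqHeQrNYyHZ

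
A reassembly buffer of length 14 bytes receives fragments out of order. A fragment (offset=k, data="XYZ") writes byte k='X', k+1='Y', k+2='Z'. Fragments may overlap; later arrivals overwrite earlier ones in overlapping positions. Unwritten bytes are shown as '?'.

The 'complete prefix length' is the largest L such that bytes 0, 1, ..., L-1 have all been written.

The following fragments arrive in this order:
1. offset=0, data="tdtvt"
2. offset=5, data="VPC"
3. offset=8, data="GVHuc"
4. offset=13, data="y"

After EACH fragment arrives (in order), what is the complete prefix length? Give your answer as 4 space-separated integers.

Fragment 1: offset=0 data="tdtvt" -> buffer=tdtvt????????? -> prefix_len=5
Fragment 2: offset=5 data="VPC" -> buffer=tdtvtVPC?????? -> prefix_len=8
Fragment 3: offset=8 data="GVHuc" -> buffer=tdtvtVPCGVHuc? -> prefix_len=13
Fragment 4: offset=13 data="y" -> buffer=tdtvtVPCGVHucy -> prefix_len=14

Answer: 5 8 13 14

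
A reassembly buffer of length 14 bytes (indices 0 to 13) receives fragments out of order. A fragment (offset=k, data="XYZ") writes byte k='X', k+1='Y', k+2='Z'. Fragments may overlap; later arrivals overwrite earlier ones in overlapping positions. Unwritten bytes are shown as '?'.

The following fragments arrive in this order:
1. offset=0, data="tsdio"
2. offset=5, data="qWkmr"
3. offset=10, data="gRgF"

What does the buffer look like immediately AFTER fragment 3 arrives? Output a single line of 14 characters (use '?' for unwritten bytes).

Answer: tsdioqWkmrgRgF

Derivation:
Fragment 1: offset=0 data="tsdio" -> buffer=tsdio?????????
Fragment 2: offset=5 data="qWkmr" -> buffer=tsdioqWkmr????
Fragment 3: offset=10 data="gRgF" -> buffer=tsdioqWkmrgRgF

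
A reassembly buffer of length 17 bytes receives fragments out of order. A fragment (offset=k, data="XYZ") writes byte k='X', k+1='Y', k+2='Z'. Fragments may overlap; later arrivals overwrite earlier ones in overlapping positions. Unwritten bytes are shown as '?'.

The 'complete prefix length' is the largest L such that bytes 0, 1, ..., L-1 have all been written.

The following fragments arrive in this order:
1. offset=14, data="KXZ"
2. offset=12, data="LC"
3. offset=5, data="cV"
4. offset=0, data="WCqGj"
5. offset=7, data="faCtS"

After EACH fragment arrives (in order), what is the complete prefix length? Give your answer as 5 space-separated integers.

Answer: 0 0 0 7 17

Derivation:
Fragment 1: offset=14 data="KXZ" -> buffer=??????????????KXZ -> prefix_len=0
Fragment 2: offset=12 data="LC" -> buffer=????????????LCKXZ -> prefix_len=0
Fragment 3: offset=5 data="cV" -> buffer=?????cV?????LCKXZ -> prefix_len=0
Fragment 4: offset=0 data="WCqGj" -> buffer=WCqGjcV?????LCKXZ -> prefix_len=7
Fragment 5: offset=7 data="faCtS" -> buffer=WCqGjcVfaCtSLCKXZ -> prefix_len=17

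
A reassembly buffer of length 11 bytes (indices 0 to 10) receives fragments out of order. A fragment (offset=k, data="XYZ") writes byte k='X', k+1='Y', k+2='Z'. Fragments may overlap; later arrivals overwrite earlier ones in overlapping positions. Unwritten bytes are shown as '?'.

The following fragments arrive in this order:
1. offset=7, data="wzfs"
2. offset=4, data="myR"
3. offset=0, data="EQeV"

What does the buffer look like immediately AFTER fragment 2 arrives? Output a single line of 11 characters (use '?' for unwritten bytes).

Answer: ????myRwzfs

Derivation:
Fragment 1: offset=7 data="wzfs" -> buffer=???????wzfs
Fragment 2: offset=4 data="myR" -> buffer=????myRwzfs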